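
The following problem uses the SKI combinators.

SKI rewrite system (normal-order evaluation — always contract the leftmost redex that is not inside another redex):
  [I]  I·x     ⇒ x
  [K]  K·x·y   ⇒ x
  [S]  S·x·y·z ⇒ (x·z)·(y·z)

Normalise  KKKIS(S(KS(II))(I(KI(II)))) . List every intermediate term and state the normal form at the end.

Answer: normal form = SSI  (in 6 steps)

Working:
  start: KKKIS(S(KS(II))(I(KI(II))))
  step 1: KIS(S(KS(II))(I(KI(II))))
  step 2: I(S(KS(II))(I(KI(II))))
  step 3: S(KS(II))(I(KI(II)))
  step 4: SS(I(KI(II)))
  step 5: SS(KI(II))
  step 6: SSI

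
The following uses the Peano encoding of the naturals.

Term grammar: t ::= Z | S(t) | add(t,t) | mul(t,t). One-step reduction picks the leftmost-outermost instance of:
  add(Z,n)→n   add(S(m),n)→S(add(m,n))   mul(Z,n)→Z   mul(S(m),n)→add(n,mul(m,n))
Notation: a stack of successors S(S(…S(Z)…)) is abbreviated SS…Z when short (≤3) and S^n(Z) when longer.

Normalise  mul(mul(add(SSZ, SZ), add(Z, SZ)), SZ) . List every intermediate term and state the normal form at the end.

  start: mul(mul(add(SSZ, SZ), add(Z, SZ)), SZ)
  step 1: mul(mul(S(add(SZ, SZ)), add(Z, SZ)), SZ)
  step 2: mul(add(add(Z, SZ), mul(add(SZ, SZ), add(Z, SZ))), SZ)
  step 3: mul(add(SZ, mul(add(SZ, SZ), add(Z, SZ))), SZ)
  step 4: mul(S(add(Z, mul(add(SZ, SZ), add(Z, SZ)))), SZ)
  step 5: add(SZ, mul(add(Z, mul(add(SZ, SZ), add(Z, SZ))), SZ))
  step 6: S(add(Z, mul(add(Z, mul(add(SZ, SZ), add(Z, SZ))), SZ)))
  step 7: S(mul(add(Z, mul(add(SZ, SZ), add(Z, SZ))), SZ))
  step 8: S(mul(mul(add(SZ, SZ), add(Z, SZ)), SZ))
  step 9: S(mul(mul(S(add(Z, SZ)), add(Z, SZ)), SZ))
  step 10: S(mul(add(add(Z, SZ), mul(add(Z, SZ), add(Z, SZ))), SZ))
  step 11: S(mul(add(SZ, mul(add(Z, SZ), add(Z, SZ))), SZ))
  step 12: S(mul(S(add(Z, mul(add(Z, SZ), add(Z, SZ)))), SZ))
  step 13: S(add(SZ, mul(add(Z, mul(add(Z, SZ), add(Z, SZ))), SZ)))
  step 14: S(S(add(Z, mul(add(Z, mul(add(Z, SZ), add(Z, SZ))), SZ))))
  step 15: S(S(mul(add(Z, mul(add(Z, SZ), add(Z, SZ))), SZ)))
  step 16: S(S(mul(mul(add(Z, SZ), add(Z, SZ)), SZ)))
  step 17: S(S(mul(mul(SZ, add(Z, SZ)), SZ)))
  step 18: S(S(mul(add(add(Z, SZ), mul(Z, add(Z, SZ))), SZ)))
  step 19: S(S(mul(add(SZ, mul(Z, add(Z, SZ))), SZ)))
  step 20: S(S(mul(S(add(Z, mul(Z, add(Z, SZ)))), SZ)))
  step 21: S(S(add(SZ, mul(add(Z, mul(Z, add(Z, SZ))), SZ))))
  step 22: S(S(S(add(Z, mul(add(Z, mul(Z, add(Z, SZ))), SZ)))))
  step 23: S(S(S(mul(add(Z, mul(Z, add(Z, SZ))), SZ))))
  step 24: S(S(S(mul(mul(Z, add(Z, SZ)), SZ))))
  step 25: S(S(S(mul(Z, SZ))))
  step 26: SSSZ

Answer: normal form = SSSZ  (in 26 steps)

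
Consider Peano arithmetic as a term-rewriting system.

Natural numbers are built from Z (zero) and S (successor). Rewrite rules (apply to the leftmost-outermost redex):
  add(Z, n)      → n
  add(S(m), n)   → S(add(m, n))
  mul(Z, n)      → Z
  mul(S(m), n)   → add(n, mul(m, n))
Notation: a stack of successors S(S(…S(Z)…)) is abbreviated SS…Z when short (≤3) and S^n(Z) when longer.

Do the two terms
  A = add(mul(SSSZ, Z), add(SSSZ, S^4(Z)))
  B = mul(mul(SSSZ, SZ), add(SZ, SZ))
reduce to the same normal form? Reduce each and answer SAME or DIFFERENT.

Answer: DIFFERENT — A ⇓ S^7(Z), B ⇓ S^6(Z)

Derivation:
Term A:
  start: add(mul(SSSZ, Z), add(SSSZ, S^4(Z)))
  [1] add(add(Z, mul(SSZ, Z)), add(SSSZ, S^4(Z)))
  [2] add(mul(SSZ, Z), add(SSSZ, S^4(Z)))
  [3] add(add(Z, mul(SZ, Z)), add(SSSZ, S^4(Z)))
  [4] add(mul(SZ, Z), add(SSSZ, S^4(Z)))
  [5] add(add(Z, mul(Z, Z)), add(SSSZ, S^4(Z)))
  [6] add(mul(Z, Z), add(SSSZ, S^4(Z)))
  [7] add(Z, add(SSSZ, S^4(Z)))
  [8] add(SSSZ, S^4(Z))
  [9] S(add(SSZ, S^4(Z)))
  [10] S(S(add(SZ, S^4(Z))))
  [11] S(S(S(add(Z, S^4(Z)))))
  [12] S^7(Z)

Term B:
  start: mul(mul(SSSZ, SZ), add(SZ, SZ))
  [1] mul(add(SZ, mul(SSZ, SZ)), add(SZ, SZ))
  [2] mul(S(add(Z, mul(SSZ, SZ))), add(SZ, SZ))
  [3] add(add(SZ, SZ), mul(add(Z, mul(SSZ, SZ)), add(SZ, SZ)))
  [4] add(S(add(Z, SZ)), mul(add(Z, mul(SSZ, SZ)), add(SZ, SZ)))
  [5] S(add(add(Z, SZ), mul(add(Z, mul(SSZ, SZ)), add(SZ, SZ))))
  [6] S(add(SZ, mul(add(Z, mul(SSZ, SZ)), add(SZ, SZ))))
  [7] S(S(add(Z, mul(add(Z, mul(SSZ, SZ)), add(SZ, SZ)))))
  [8] S(S(mul(add(Z, mul(SSZ, SZ)), add(SZ, SZ))))
  [9] S(S(mul(mul(SSZ, SZ), add(SZ, SZ))))
  [10] S(S(mul(add(SZ, mul(SZ, SZ)), add(SZ, SZ))))
  [11] S(S(mul(S(add(Z, mul(SZ, SZ))), add(SZ, SZ))))
  [12] S(S(add(add(SZ, SZ), mul(add(Z, mul(SZ, SZ)), add(SZ, SZ)))))
  [13] S(S(add(S(add(Z, SZ)), mul(add(Z, mul(SZ, SZ)), add(SZ, SZ)))))
  [14] S(S(S(add(add(Z, SZ), mul(add(Z, mul(SZ, SZ)), add(SZ, SZ))))))
  [15] S(S(S(add(SZ, mul(add(Z, mul(SZ, SZ)), add(SZ, SZ))))))
  [16] S(S(S(S(add(Z, mul(add(Z, mul(SZ, SZ)), add(SZ, SZ)))))))
  [17] S(S(S(S(mul(add(Z, mul(SZ, SZ)), add(SZ, SZ))))))
  [18] S(S(S(S(mul(mul(SZ, SZ), add(SZ, SZ))))))
  [19] S(S(S(S(mul(add(SZ, mul(Z, SZ)), add(SZ, SZ))))))
  [20] S(S(S(S(mul(S(add(Z, mul(Z, SZ))), add(SZ, SZ))))))
  [21] S(S(S(S(add(add(SZ, SZ), mul(add(Z, mul(Z, SZ)), add(SZ, SZ)))))))
  [22] S(S(S(S(add(S(add(Z, SZ)), mul(add(Z, mul(Z, SZ)), add(SZ, SZ)))))))
  [23] S(S(S(S(S(add(add(Z, SZ), mul(add(Z, mul(Z, SZ)), add(SZ, SZ))))))))
  [24] S(S(S(S(S(add(SZ, mul(add(Z, mul(Z, SZ)), add(SZ, SZ))))))))
  [25] S(S(S(S(S(S(add(Z, mul(add(Z, mul(Z, SZ)), add(SZ, SZ)))))))))
  [26] S(S(S(S(S(S(mul(add(Z, mul(Z, SZ)), add(SZ, SZ))))))))
  [27] S(S(S(S(S(S(mul(mul(Z, SZ), add(SZ, SZ))))))))
  [28] S(S(S(S(S(S(mul(Z, add(SZ, SZ))))))))
  [29] S^6(Z)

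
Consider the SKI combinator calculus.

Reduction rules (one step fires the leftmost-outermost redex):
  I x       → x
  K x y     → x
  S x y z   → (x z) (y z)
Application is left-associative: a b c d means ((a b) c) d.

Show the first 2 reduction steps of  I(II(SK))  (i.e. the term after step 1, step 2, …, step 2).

  start: I(II(SK))
  →1  II(SK)
  →2  I(SK)

Answer: after 2 steps: I(SK)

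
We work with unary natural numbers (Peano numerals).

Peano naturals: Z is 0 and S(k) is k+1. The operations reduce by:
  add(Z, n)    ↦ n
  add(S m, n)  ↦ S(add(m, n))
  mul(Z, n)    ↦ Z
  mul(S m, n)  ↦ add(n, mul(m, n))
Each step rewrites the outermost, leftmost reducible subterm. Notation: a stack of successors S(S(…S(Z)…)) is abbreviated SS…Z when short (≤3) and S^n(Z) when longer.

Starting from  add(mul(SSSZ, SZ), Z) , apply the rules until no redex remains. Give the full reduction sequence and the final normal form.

  start: add(mul(SSSZ, SZ), Z)
  [1] add(add(SZ, mul(SSZ, SZ)), Z)
  [2] add(S(add(Z, mul(SSZ, SZ))), Z)
  [3] S(add(add(Z, mul(SSZ, SZ)), Z))
  [4] S(add(mul(SSZ, SZ), Z))
  [5] S(add(add(SZ, mul(SZ, SZ)), Z))
  [6] S(add(S(add(Z, mul(SZ, SZ))), Z))
  [7] S(S(add(add(Z, mul(SZ, SZ)), Z)))
  [8] S(S(add(mul(SZ, SZ), Z)))
  [9] S(S(add(add(SZ, mul(Z, SZ)), Z)))
  [10] S(S(add(S(add(Z, mul(Z, SZ))), Z)))
  [11] S(S(S(add(add(Z, mul(Z, SZ)), Z))))
  [12] S(S(S(add(mul(Z, SZ), Z))))
  [13] S(S(S(add(Z, Z))))
  [14] SSSZ

Answer: normal form = SSSZ  (in 14 steps)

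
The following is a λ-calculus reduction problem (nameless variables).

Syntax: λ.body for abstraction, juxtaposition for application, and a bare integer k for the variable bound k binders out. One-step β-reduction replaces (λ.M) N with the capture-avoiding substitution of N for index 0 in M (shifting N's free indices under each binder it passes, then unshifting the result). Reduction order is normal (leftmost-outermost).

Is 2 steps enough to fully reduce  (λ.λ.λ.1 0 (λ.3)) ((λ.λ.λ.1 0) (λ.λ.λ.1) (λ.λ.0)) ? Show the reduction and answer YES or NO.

Answer: NO — after 2 steps the term is λ.λ.1 0 (λ.(λ.λ.1 0) (λ.λ.0)), not yet normal

Working:
  start: (λ.λ.λ.1 0 (λ.3)) ((λ.λ.λ.1 0) (λ.λ.λ.1) (λ.λ.0))
  [1] λ.λ.1 0 (λ.(λ.λ.λ.1 0) (λ.λ.λ.1) (λ.λ.0))
  [2] λ.λ.1 0 (λ.(λ.λ.1 0) (λ.λ.0))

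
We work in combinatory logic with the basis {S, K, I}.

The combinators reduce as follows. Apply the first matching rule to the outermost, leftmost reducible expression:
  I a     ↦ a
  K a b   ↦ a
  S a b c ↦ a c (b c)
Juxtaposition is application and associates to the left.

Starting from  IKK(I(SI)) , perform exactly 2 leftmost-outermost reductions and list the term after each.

Answer: after 2 steps: K

Derivation:
  start: IKK(I(SI))
  →1  KK(I(SI))
  →2  K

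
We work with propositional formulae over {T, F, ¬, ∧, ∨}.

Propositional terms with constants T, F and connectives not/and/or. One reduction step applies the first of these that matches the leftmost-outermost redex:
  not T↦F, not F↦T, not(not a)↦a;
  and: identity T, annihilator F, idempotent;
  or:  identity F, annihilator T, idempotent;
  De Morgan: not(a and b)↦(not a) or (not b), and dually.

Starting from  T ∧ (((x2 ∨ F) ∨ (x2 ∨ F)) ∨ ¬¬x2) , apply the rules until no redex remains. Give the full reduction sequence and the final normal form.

  start: T ∧ (((x2 ∨ F) ∨ (x2 ∨ F)) ∨ ¬¬x2)
  step 1: ((x2 ∨ F) ∨ (x2 ∨ F)) ∨ ¬¬x2
  step 2: (x2 ∨ F) ∨ ¬¬x2
  step 3: x2 ∨ ¬¬x2
  step 4: x2 ∨ x2
  step 5: x2

Answer: normal form = x2  (in 5 steps)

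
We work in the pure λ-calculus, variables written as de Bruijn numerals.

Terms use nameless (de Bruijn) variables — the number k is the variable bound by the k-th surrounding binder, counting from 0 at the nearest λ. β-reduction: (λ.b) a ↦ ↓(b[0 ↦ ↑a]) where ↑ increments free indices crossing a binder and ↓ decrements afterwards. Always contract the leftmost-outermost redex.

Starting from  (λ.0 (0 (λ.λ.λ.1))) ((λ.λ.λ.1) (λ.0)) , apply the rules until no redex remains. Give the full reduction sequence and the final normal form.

  start: (λ.0 (0 (λ.λ.λ.1))) ((λ.λ.λ.1) (λ.0))
  step 1: (λ.λ.λ.1) (λ.0) ((λ.λ.λ.1) (λ.0) (λ.λ.λ.1))
  step 2: (λ.λ.1) ((λ.λ.λ.1) (λ.0) (λ.λ.λ.1))
  step 3: λ.(λ.λ.λ.1) (λ.0) (λ.λ.λ.1)
  step 4: λ.(λ.λ.1) (λ.λ.λ.1)
  step 5: λ.λ.λ.λ.λ.1

Answer: normal form = λ.λ.λ.λ.λ.1  (in 5 steps)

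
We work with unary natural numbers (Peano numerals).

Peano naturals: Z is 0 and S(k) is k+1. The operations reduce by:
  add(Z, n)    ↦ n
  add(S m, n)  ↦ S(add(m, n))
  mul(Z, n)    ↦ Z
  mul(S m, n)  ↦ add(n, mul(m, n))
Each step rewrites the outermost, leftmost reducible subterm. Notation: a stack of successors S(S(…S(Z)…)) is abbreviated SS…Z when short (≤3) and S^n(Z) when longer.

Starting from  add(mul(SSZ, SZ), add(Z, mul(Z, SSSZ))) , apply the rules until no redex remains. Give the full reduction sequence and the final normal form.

  start: add(mul(SSZ, SZ), add(Z, mul(Z, SSSZ)))
  →1  add(add(SZ, mul(SZ, SZ)), add(Z, mul(Z, SSSZ)))
  →2  add(S(add(Z, mul(SZ, SZ))), add(Z, mul(Z, SSSZ)))
  →3  S(add(add(Z, mul(SZ, SZ)), add(Z, mul(Z, SSSZ))))
  →4  S(add(mul(SZ, SZ), add(Z, mul(Z, SSSZ))))
  →5  S(add(add(SZ, mul(Z, SZ)), add(Z, mul(Z, SSSZ))))
  →6  S(add(S(add(Z, mul(Z, SZ))), add(Z, mul(Z, SSSZ))))
  →7  S(S(add(add(Z, mul(Z, SZ)), add(Z, mul(Z, SSSZ)))))
  →8  S(S(add(mul(Z, SZ), add(Z, mul(Z, SSSZ)))))
  →9  S(S(add(Z, add(Z, mul(Z, SSSZ)))))
  →10  S(S(add(Z, mul(Z, SSSZ))))
  →11  S(S(mul(Z, SSSZ)))
  →12  SSZ

Answer: normal form = SSZ  (in 12 steps)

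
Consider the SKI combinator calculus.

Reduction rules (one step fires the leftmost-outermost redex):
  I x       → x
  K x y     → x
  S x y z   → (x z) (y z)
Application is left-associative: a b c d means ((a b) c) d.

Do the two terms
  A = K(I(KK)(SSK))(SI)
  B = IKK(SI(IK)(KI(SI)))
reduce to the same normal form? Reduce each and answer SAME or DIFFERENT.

Term A:
  start: K(I(KK)(SSK))(SI)
  step 1: I(KK)(SSK)
  step 2: KK(SSK)
  step 3: K

Term B:
  start: IKK(SI(IK)(KI(SI)))
  step 1: KK(SI(IK)(KI(SI)))
  step 2: K

Answer: SAME — A ⇓ K, B ⇓ K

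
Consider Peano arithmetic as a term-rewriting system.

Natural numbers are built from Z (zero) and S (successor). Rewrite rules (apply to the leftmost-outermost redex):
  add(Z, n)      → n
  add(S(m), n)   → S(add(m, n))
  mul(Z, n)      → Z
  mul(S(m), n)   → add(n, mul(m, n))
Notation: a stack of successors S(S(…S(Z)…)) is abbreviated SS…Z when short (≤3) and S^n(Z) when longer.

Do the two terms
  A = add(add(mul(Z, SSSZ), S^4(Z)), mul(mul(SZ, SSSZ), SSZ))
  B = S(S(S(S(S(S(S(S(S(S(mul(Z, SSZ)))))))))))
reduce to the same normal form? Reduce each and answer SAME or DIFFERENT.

Term A:
  start: add(add(mul(Z, SSSZ), S^4(Z)), mul(mul(SZ, SSSZ), SSZ))
  →1  add(add(Z, S^4(Z)), mul(mul(SZ, SSSZ), SSZ))
  →2  add(S^4(Z), mul(mul(SZ, SSSZ), SSZ))
  →3  S(add(SSSZ, mul(mul(SZ, SSSZ), SSZ)))
  →4  S(S(add(SSZ, mul(mul(SZ, SSSZ), SSZ))))
  →5  S(S(S(add(SZ, mul(mul(SZ, SSSZ), SSZ)))))
  →6  S(S(S(S(add(Z, mul(mul(SZ, SSSZ), SSZ))))))
  →7  S(S(S(S(mul(mul(SZ, SSSZ), SSZ)))))
  →8  S(S(S(S(mul(add(SSSZ, mul(Z, SSSZ)), SSZ)))))
  →9  S(S(S(S(mul(S(add(SSZ, mul(Z, SSSZ))), SSZ)))))
  →10  S(S(S(S(add(SSZ, mul(add(SSZ, mul(Z, SSSZ)), SSZ))))))
  →11  S(S(S(S(S(add(SZ, mul(add(SSZ, mul(Z, SSSZ)), SSZ)))))))
  →12  S(S(S(S(S(S(add(Z, mul(add(SSZ, mul(Z, SSSZ)), SSZ))))))))
  →13  S(S(S(S(S(S(mul(add(SSZ, mul(Z, SSSZ)), SSZ)))))))
  →14  S(S(S(S(S(S(mul(S(add(SZ, mul(Z, SSSZ))), SSZ)))))))
  →15  S(S(S(S(S(S(add(SSZ, mul(add(SZ, mul(Z, SSSZ)), SSZ))))))))
  →16  S(S(S(S(S(S(S(add(SZ, mul(add(SZ, mul(Z, SSSZ)), SSZ)))))))))
  →17  S(S(S(S(S(S(S(S(add(Z, mul(add(SZ, mul(Z, SSSZ)), SSZ))))))))))
  →18  S(S(S(S(S(S(S(S(mul(add(SZ, mul(Z, SSSZ)), SSZ)))))))))
  →19  S(S(S(S(S(S(S(S(mul(S(add(Z, mul(Z, SSSZ))), SSZ)))))))))
  →20  S(S(S(S(S(S(S(S(add(SSZ, mul(add(Z, mul(Z, SSSZ)), SSZ))))))))))
  →21  S(S(S(S(S(S(S(S(S(add(SZ, mul(add(Z, mul(Z, SSSZ)), SSZ)))))))))))
  →22  S(S(S(S(S(S(S(S(S(S(add(Z, mul(add(Z, mul(Z, SSSZ)), SSZ))))))))))))
  →23  S(S(S(S(S(S(S(S(S(S(mul(add(Z, mul(Z, SSSZ)), SSZ)))))))))))
  →24  S(S(S(S(S(S(S(S(S(S(mul(mul(Z, SSSZ), SSZ)))))))))))
  →25  S(S(S(S(S(S(S(S(S(S(mul(Z, SSZ)))))))))))
  →26  S^10(Z)

Term B:
  start: S(S(S(S(S(S(S(S(S(S(mul(Z, SSZ)))))))))))
  →1  S^10(Z)

Answer: SAME — A ⇓ S^10(Z), B ⇓ S^10(Z)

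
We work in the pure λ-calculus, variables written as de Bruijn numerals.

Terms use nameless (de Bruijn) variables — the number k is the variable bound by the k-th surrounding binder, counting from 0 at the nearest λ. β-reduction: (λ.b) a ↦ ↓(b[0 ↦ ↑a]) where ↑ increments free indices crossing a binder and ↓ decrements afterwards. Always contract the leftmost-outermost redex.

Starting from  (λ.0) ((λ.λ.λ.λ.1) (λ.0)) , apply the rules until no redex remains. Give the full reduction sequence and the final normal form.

Answer: normal form = λ.λ.λ.1  (in 2 steps)

Derivation:
  start: (λ.0) ((λ.λ.λ.λ.1) (λ.0))
  →1  (λ.λ.λ.λ.1) (λ.0)
  →2  λ.λ.λ.1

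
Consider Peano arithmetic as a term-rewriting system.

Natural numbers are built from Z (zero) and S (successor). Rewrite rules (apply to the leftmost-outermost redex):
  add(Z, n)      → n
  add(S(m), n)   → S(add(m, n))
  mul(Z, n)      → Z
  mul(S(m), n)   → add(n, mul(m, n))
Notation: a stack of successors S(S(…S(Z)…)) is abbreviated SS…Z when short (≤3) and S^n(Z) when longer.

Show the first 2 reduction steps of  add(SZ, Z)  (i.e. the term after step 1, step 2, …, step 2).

  start: add(SZ, Z)
  step 1: S(add(Z, Z))
  step 2: SZ

Answer: after 2 steps: SZ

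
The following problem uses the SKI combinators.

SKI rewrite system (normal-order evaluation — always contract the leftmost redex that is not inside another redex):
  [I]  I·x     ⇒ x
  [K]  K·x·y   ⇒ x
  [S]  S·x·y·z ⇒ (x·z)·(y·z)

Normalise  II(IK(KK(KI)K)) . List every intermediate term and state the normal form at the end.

  start: II(IK(KK(KI)K))
  →1  I(IK(KK(KI)K))
  →2  IK(KK(KI)K)
  →3  K(KK(KI)K)
  →4  K(KK)

Answer: normal form = K(KK)  (in 4 steps)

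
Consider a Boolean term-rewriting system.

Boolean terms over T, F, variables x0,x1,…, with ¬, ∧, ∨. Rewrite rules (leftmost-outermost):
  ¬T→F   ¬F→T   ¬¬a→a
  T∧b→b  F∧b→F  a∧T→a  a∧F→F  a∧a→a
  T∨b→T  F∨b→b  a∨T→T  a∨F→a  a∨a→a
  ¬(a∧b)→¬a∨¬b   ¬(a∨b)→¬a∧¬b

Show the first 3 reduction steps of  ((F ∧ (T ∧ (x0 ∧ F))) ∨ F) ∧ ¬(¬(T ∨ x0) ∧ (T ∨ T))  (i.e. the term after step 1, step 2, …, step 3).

  start: ((F ∧ (T ∧ (x0 ∧ F))) ∨ F) ∧ ¬(¬(T ∨ x0) ∧ (T ∨ T))
  step 1: (F ∧ (T ∧ (x0 ∧ F))) ∧ ¬(¬(T ∨ x0) ∧ (T ∨ T))
  step 2: F ∧ ¬(¬(T ∨ x0) ∧ (T ∨ T))
  step 3: F

Answer: after 3 steps: F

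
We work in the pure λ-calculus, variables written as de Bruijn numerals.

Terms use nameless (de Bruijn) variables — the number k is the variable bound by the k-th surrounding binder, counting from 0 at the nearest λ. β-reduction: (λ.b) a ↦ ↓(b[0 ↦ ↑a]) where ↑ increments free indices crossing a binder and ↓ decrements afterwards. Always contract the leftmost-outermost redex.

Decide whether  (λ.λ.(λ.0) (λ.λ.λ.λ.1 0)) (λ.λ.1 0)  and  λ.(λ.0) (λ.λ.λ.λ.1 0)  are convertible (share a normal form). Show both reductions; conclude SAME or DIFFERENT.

Term A:
  start: (λ.λ.(λ.0) (λ.λ.λ.λ.1 0)) (λ.λ.1 0)
  →1  λ.(λ.0) (λ.λ.λ.λ.1 0)
  →2  λ.λ.λ.λ.λ.1 0

Term B:
  start: λ.(λ.0) (λ.λ.λ.λ.1 0)
  →1  λ.λ.λ.λ.λ.1 0

Answer: SAME — A ⇓ λ.λ.λ.λ.λ.1 0, B ⇓ λ.λ.λ.λ.λ.1 0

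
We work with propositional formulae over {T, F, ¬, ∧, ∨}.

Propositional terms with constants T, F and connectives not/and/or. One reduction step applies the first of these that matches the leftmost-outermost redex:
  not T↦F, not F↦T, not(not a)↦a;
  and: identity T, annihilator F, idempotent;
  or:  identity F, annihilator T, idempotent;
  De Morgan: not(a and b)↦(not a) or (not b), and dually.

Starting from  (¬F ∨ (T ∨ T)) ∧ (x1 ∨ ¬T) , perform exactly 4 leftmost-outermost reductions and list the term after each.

  start: (¬F ∨ (T ∨ T)) ∧ (x1 ∨ ¬T)
  step 1: (T ∨ (T ∨ T)) ∧ (x1 ∨ ¬T)
  step 2: T ∧ (x1 ∨ ¬T)
  step 3: x1 ∨ ¬T
  step 4: x1 ∨ F

Answer: after 4 steps: x1 ∨ F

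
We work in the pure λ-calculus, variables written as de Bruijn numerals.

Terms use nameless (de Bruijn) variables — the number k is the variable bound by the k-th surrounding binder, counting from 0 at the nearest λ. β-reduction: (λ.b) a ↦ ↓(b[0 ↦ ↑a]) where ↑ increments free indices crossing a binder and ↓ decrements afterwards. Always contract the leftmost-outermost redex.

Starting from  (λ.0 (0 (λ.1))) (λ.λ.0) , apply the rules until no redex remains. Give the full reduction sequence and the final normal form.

Answer: normal form = λ.0  (in 2 steps)

Reduction:
  start: (λ.0 (0 (λ.1))) (λ.λ.0)
  →1  (λ.λ.0) ((λ.λ.0) (λ.λ.λ.0))
  →2  λ.0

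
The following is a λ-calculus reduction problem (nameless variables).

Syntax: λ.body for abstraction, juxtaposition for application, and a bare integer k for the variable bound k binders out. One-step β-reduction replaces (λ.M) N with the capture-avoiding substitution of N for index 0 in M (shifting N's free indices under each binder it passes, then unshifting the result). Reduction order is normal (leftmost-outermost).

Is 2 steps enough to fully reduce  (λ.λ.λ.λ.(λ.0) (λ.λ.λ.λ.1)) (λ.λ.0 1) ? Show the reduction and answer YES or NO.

Answer: YES — reaches normal form λ.λ.λ.λ.λ.λ.λ.1 in 2 ≤ 2 steps

Reduction:
  start: (λ.λ.λ.λ.(λ.0) (λ.λ.λ.λ.1)) (λ.λ.0 1)
  [1] λ.λ.λ.(λ.0) (λ.λ.λ.λ.1)
  [2] λ.λ.λ.λ.λ.λ.λ.1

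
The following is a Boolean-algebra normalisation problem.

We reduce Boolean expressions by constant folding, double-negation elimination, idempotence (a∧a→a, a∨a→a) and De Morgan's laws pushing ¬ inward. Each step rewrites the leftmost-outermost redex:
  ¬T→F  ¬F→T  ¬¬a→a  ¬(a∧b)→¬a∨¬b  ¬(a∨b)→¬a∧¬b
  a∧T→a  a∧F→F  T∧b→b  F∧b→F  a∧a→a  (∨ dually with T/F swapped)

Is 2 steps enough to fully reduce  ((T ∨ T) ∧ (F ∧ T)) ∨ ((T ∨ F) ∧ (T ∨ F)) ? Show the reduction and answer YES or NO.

  start: ((T ∨ T) ∧ (F ∧ T)) ∨ ((T ∨ F) ∧ (T ∨ F))
  →1  (T ∧ (F ∧ T)) ∨ ((T ∨ F) ∧ (T ∨ F))
  →2  (F ∧ T) ∨ ((T ∨ F) ∧ (T ∨ F))

Answer: NO — after 2 steps the term is (F ∧ T) ∨ ((T ∨ F) ∧ (T ∨ F)), not yet normal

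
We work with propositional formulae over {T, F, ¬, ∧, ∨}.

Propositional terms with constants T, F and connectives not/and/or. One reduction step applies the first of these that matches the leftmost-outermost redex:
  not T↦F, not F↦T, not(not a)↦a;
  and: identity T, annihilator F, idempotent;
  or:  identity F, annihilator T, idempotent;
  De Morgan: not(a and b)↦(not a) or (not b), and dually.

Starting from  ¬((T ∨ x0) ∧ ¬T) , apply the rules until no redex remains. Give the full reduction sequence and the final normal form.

Answer: normal form = T  (in 6 steps)

Working:
  start: ¬((T ∨ x0) ∧ ¬T)
  step 1: ¬(T ∨ x0) ∨ ¬¬T
  step 2: (¬T ∧ ¬x0) ∨ ¬¬T
  step 3: (F ∧ ¬x0) ∨ ¬¬T
  step 4: F ∨ ¬¬T
  step 5: ¬¬T
  step 6: T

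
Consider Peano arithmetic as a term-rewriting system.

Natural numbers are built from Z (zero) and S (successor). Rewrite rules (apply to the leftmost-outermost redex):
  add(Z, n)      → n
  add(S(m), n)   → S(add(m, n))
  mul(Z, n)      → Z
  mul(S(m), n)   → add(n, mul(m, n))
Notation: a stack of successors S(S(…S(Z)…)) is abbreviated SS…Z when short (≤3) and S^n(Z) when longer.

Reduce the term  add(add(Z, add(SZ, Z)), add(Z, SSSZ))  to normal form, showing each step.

  start: add(add(Z, add(SZ, Z)), add(Z, SSSZ))
  [1] add(add(SZ, Z), add(Z, SSSZ))
  [2] add(S(add(Z, Z)), add(Z, SSSZ))
  [3] S(add(add(Z, Z), add(Z, SSSZ)))
  [4] S(add(Z, add(Z, SSSZ)))
  [5] S(add(Z, SSSZ))
  [6] S^4(Z)

Answer: normal form = S^4(Z)  (in 6 steps)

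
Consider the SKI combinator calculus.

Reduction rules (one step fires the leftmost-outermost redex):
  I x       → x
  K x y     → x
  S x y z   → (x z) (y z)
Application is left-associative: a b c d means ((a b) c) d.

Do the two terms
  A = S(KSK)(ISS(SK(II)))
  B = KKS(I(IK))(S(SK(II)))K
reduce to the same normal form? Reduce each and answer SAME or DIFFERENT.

Term A:
  start: S(KSK)(ISS(SK(II)))
  →1  SS(ISS(SK(II)))
  →2  SS(SS(SK(II)))
  →3  SS(SS(SKI))

Term B:
  start: KKS(I(IK))(S(SK(II)))K
  →1  K(I(IK))(S(SK(II)))K
  →2  I(IK)K
  →3  IKK
  →4  KK

Answer: DIFFERENT — A ⇓ SS(SS(SKI)), B ⇓ KK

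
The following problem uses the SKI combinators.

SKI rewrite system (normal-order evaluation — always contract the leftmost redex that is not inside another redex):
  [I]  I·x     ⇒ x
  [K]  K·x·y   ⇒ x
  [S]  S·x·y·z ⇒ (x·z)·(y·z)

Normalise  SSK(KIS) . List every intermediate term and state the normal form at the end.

  start: SSK(KIS)
  [1] S(KIS)(K(KIS))
  [2] SI(K(KIS))
  [3] SI(KI)

Answer: normal form = SI(KI)  (in 3 steps)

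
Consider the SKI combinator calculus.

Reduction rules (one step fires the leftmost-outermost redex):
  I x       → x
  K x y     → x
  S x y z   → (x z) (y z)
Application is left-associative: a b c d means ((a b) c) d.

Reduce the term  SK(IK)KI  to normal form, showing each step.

Answer: normal form = KI  (in 2 steps)

Derivation:
  start: SK(IK)KI
  →1  KK(IKK)I
  →2  KI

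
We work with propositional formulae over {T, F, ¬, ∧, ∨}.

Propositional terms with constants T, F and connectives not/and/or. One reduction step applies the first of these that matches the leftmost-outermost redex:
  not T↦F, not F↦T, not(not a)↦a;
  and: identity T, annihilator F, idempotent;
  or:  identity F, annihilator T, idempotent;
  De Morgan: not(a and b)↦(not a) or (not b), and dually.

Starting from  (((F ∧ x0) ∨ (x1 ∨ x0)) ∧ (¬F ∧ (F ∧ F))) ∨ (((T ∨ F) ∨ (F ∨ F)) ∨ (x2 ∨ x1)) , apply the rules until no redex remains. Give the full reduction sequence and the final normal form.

  start: (((F ∧ x0) ∨ (x1 ∨ x0)) ∧ (¬F ∧ (F ∧ F))) ∨ (((T ∨ F) ∨ (F ∨ F)) ∨ (x2 ∨ x1))
  [1] ((F ∨ (x1 ∨ x0)) ∧ (¬F ∧ (F ∧ F))) ∨ (((T ∨ F) ∨ (F ∨ F)) ∨ (x2 ∨ x1))
  [2] ((x1 ∨ x0) ∧ (¬F ∧ (F ∧ F))) ∨ (((T ∨ F) ∨ (F ∨ F)) ∨ (x2 ∨ x1))
  [3] ((x1 ∨ x0) ∧ (T ∧ (F ∧ F))) ∨ (((T ∨ F) ∨ (F ∨ F)) ∨ (x2 ∨ x1))
  [4] ((x1 ∨ x0) ∧ (F ∧ F)) ∨ (((T ∨ F) ∨ (F ∨ F)) ∨ (x2 ∨ x1))
  [5] ((x1 ∨ x0) ∧ F) ∨ (((T ∨ F) ∨ (F ∨ F)) ∨ (x2 ∨ x1))
  [6] F ∨ (((T ∨ F) ∨ (F ∨ F)) ∨ (x2 ∨ x1))
  [7] ((T ∨ F) ∨ (F ∨ F)) ∨ (x2 ∨ x1)
  [8] (T ∨ (F ∨ F)) ∨ (x2 ∨ x1)
  [9] T ∨ (x2 ∨ x1)
  [10] T

Answer: normal form = T  (in 10 steps)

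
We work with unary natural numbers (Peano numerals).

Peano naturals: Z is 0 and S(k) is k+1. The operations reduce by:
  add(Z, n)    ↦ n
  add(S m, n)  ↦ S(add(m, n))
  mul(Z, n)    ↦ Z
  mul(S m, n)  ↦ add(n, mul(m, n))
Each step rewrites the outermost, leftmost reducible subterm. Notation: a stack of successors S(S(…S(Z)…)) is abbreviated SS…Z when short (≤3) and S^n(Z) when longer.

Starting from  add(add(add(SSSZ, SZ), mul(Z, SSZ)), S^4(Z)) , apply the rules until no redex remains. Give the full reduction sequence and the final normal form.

  start: add(add(add(SSSZ, SZ), mul(Z, SSZ)), S^4(Z))
  →1  add(add(S(add(SSZ, SZ)), mul(Z, SSZ)), S^4(Z))
  →2  add(S(add(add(SSZ, SZ), mul(Z, SSZ))), S^4(Z))
  →3  S(add(add(add(SSZ, SZ), mul(Z, SSZ)), S^4(Z)))
  →4  S(add(add(S(add(SZ, SZ)), mul(Z, SSZ)), S^4(Z)))
  →5  S(add(S(add(add(SZ, SZ), mul(Z, SSZ))), S^4(Z)))
  →6  S(S(add(add(add(SZ, SZ), mul(Z, SSZ)), S^4(Z))))
  →7  S(S(add(add(S(add(Z, SZ)), mul(Z, SSZ)), S^4(Z))))
  →8  S(S(add(S(add(add(Z, SZ), mul(Z, SSZ))), S^4(Z))))
  →9  S(S(S(add(add(add(Z, SZ), mul(Z, SSZ)), S^4(Z)))))
  →10  S(S(S(add(add(SZ, mul(Z, SSZ)), S^4(Z)))))
  →11  S(S(S(add(S(add(Z, mul(Z, SSZ))), S^4(Z)))))
  →12  S(S(S(S(add(add(Z, mul(Z, SSZ)), S^4(Z))))))
  →13  S(S(S(S(add(mul(Z, SSZ), S^4(Z))))))
  →14  S(S(S(S(add(Z, S^4(Z))))))
  →15  S^8(Z)

Answer: normal form = S^8(Z)  (in 15 steps)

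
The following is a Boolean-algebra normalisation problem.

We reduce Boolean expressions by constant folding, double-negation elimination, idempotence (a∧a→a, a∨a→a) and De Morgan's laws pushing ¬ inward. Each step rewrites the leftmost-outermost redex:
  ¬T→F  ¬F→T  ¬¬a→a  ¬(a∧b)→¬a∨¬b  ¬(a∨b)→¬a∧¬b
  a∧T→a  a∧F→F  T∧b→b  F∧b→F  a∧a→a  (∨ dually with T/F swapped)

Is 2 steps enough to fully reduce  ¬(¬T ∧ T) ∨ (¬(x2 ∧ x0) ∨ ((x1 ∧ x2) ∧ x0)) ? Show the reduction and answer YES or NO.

  start: ¬(¬T ∧ T) ∨ (¬(x2 ∧ x0) ∨ ((x1 ∧ x2) ∧ x0))
  →1  (¬¬T ∨ ¬T) ∨ (¬(x2 ∧ x0) ∨ ((x1 ∧ x2) ∧ x0))
  →2  (T ∨ ¬T) ∨ (¬(x2 ∧ x0) ∨ ((x1 ∧ x2) ∧ x0))

Answer: NO — after 2 steps the term is (T ∨ ¬T) ∨ (¬(x2 ∧ x0) ∨ ((x1 ∧ x2) ∧ x0)), not yet normal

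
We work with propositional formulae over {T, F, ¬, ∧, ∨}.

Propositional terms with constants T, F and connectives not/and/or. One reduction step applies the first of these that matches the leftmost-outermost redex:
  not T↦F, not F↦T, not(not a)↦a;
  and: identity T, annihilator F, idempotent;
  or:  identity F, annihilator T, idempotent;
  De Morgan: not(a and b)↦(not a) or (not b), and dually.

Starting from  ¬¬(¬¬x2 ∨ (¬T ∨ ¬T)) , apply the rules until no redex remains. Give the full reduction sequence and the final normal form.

Answer: normal form = x2  (in 5 steps)

Derivation:
  start: ¬¬(¬¬x2 ∨ (¬T ∨ ¬T))
  →1  ¬¬x2 ∨ (¬T ∨ ¬T)
  →2  x2 ∨ (¬T ∨ ¬T)
  →3  x2 ∨ ¬T
  →4  x2 ∨ F
  →5  x2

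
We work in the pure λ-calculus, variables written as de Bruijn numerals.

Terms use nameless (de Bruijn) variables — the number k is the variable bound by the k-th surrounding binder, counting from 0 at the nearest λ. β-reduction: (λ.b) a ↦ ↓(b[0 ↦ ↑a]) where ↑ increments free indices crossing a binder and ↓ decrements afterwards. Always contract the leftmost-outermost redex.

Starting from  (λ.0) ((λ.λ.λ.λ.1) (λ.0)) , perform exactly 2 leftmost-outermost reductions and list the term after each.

Answer: after 2 steps: λ.λ.λ.1

Derivation:
  start: (λ.0) ((λ.λ.λ.λ.1) (λ.0))
  →1  (λ.λ.λ.λ.1) (λ.0)
  →2  λ.λ.λ.1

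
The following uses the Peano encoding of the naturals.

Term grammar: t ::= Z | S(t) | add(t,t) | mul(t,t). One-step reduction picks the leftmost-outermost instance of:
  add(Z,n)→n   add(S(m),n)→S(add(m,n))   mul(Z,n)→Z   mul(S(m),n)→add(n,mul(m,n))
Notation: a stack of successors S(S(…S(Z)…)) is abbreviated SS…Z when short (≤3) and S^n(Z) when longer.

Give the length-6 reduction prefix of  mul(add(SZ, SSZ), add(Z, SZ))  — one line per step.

  start: mul(add(SZ, SSZ), add(Z, SZ))
  →1  mul(S(add(Z, SSZ)), add(Z, SZ))
  →2  add(add(Z, SZ), mul(add(Z, SSZ), add(Z, SZ)))
  →3  add(SZ, mul(add(Z, SSZ), add(Z, SZ)))
  →4  S(add(Z, mul(add(Z, SSZ), add(Z, SZ))))
  →5  S(mul(add(Z, SSZ), add(Z, SZ)))
  →6  S(mul(SSZ, add(Z, SZ)))

Answer: after 6 steps: S(mul(SSZ, add(Z, SZ)))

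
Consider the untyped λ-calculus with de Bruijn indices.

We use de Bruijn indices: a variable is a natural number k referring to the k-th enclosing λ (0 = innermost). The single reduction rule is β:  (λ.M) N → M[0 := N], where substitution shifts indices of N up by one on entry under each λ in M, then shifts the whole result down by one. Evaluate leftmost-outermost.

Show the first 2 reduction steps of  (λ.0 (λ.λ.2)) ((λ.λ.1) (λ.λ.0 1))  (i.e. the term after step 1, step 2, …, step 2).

  start: (λ.0 (λ.λ.2)) ((λ.λ.1) (λ.λ.0 1))
  [1] (λ.λ.1) (λ.λ.0 1) (λ.λ.(λ.λ.1) (λ.λ.0 1))
  [2] (λ.λ.λ.0 1) (λ.λ.(λ.λ.1) (λ.λ.0 1))

Answer: after 2 steps: (λ.λ.λ.0 1) (λ.λ.(λ.λ.1) (λ.λ.0 1))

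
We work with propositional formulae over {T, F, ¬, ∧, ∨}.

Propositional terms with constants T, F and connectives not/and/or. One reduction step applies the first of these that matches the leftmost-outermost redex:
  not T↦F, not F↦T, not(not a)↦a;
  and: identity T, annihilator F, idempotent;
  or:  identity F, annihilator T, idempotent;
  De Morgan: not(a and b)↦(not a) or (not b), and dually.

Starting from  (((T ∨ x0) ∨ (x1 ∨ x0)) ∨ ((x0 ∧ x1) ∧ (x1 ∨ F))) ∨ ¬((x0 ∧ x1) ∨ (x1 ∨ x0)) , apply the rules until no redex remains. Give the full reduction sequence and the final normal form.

  start: (((T ∨ x0) ∨ (x1 ∨ x0)) ∨ ((x0 ∧ x1) ∧ (x1 ∨ F))) ∨ ¬((x0 ∧ x1) ∨ (x1 ∨ x0))
  →1  ((T ∨ (x1 ∨ x0)) ∨ ((x0 ∧ x1) ∧ (x1 ∨ F))) ∨ ¬((x0 ∧ x1) ∨ (x1 ∨ x0))
  →2  (T ∨ ((x0 ∧ x1) ∧ (x1 ∨ F))) ∨ ¬((x0 ∧ x1) ∨ (x1 ∨ x0))
  →3  T ∨ ¬((x0 ∧ x1) ∨ (x1 ∨ x0))
  →4  T

Answer: normal form = T  (in 4 steps)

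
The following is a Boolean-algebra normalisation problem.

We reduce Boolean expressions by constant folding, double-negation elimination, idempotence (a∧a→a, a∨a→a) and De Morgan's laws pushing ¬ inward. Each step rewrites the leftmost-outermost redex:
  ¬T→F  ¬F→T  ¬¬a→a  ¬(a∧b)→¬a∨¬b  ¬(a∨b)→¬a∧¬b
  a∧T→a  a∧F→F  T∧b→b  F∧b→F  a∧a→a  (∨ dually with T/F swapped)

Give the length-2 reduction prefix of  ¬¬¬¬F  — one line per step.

Answer: after 2 steps: F

Reduction:
  start: ¬¬¬¬F
  [1] ¬¬F
  [2] F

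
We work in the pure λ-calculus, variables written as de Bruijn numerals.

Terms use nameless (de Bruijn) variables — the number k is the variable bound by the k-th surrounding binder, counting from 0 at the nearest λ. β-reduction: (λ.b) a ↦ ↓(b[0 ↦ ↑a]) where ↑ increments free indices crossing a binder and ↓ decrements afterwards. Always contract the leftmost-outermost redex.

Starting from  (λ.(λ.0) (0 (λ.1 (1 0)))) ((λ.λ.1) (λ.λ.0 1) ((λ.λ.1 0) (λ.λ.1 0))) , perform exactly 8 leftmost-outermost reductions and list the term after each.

Answer: after 8 steps: λ.0 (λ.λ.0 ((λ.λ.1) (λ.λ.0 1) ((λ.λ.1 0) (λ.λ.1 0)) 1))

Derivation:
  start: (λ.(λ.0) (0 (λ.1 (1 0)))) ((λ.λ.1) (λ.λ.0 1) ((λ.λ.1 0) (λ.λ.1 0)))
  [1] (λ.0) ((λ.λ.1) (λ.λ.0 1) ((λ.λ.1 0) (λ.λ.1 0)) (λ.(λ.λ.1) (λ.λ.0 1) ((λ.λ.1 0) (λ.λ.1 0)) ((λ.λ.1) (λ.λ.0 1) ((λ.λ.1 0) (λ.λ.1 0)) 0)))
  [2] (λ.λ.1) (λ.λ.0 1) ((λ.λ.1 0) (λ.λ.1 0)) (λ.(λ.λ.1) (λ.λ.0 1) ((λ.λ.1 0) (λ.λ.1 0)) ((λ.λ.1) (λ.λ.0 1) ((λ.λ.1 0) (λ.λ.1 0)) 0))
  [3] (λ.λ.λ.0 1) ((λ.λ.1 0) (λ.λ.1 0)) (λ.(λ.λ.1) (λ.λ.0 1) ((λ.λ.1 0) (λ.λ.1 0)) ((λ.λ.1) (λ.λ.0 1) ((λ.λ.1 0) (λ.λ.1 0)) 0))
  [4] (λ.λ.0 1) (λ.(λ.λ.1) (λ.λ.0 1) ((λ.λ.1 0) (λ.λ.1 0)) ((λ.λ.1) (λ.λ.0 1) ((λ.λ.1 0) (λ.λ.1 0)) 0))
  [5] λ.0 (λ.(λ.λ.1) (λ.λ.0 1) ((λ.λ.1 0) (λ.λ.1 0)) ((λ.λ.1) (λ.λ.0 1) ((λ.λ.1 0) (λ.λ.1 0)) 0))
  [6] λ.0 (λ.(λ.λ.λ.0 1) ((λ.λ.1 0) (λ.λ.1 0)) ((λ.λ.1) (λ.λ.0 1) ((λ.λ.1 0) (λ.λ.1 0)) 0))
  [7] λ.0 (λ.(λ.λ.0 1) ((λ.λ.1) (λ.λ.0 1) ((λ.λ.1 0) (λ.λ.1 0)) 0))
  [8] λ.0 (λ.λ.0 ((λ.λ.1) (λ.λ.0 1) ((λ.λ.1 0) (λ.λ.1 0)) 1))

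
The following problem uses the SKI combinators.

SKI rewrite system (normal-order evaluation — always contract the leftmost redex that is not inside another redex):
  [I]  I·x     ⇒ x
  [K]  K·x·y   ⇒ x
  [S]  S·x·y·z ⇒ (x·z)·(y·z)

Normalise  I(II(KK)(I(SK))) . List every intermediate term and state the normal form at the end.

Answer: normal form = K  (in 4 steps)

Derivation:
  start: I(II(KK)(I(SK)))
  step 1: II(KK)(I(SK))
  step 2: I(KK)(I(SK))
  step 3: KK(I(SK))
  step 4: K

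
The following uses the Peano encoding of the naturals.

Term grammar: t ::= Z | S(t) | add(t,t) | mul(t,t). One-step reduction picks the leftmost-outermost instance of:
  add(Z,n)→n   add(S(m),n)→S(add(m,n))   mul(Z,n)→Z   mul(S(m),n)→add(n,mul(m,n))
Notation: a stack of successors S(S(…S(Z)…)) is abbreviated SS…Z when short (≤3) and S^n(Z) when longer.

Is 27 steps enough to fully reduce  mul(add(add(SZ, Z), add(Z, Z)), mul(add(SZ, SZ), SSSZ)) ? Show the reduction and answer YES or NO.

  start: mul(add(add(SZ, Z), add(Z, Z)), mul(add(SZ, SZ), SSSZ))
  [1] mul(add(S(add(Z, Z)), add(Z, Z)), mul(add(SZ, SZ), SSSZ))
  [2] mul(S(add(add(Z, Z), add(Z, Z))), mul(add(SZ, SZ), SSSZ))
  [3] add(mul(add(SZ, SZ), SSSZ), mul(add(add(Z, Z), add(Z, Z)), mul(add(SZ, SZ), SSSZ)))
  [4] add(mul(S(add(Z, SZ)), SSSZ), mul(add(add(Z, Z), add(Z, Z)), mul(add(SZ, SZ), SSSZ)))
  [5] add(add(SSSZ, mul(add(Z, SZ), SSSZ)), mul(add(add(Z, Z), add(Z, Z)), mul(add(SZ, SZ), SSSZ)))
  [6] add(S(add(SSZ, mul(add(Z, SZ), SSSZ))), mul(add(add(Z, Z), add(Z, Z)), mul(add(SZ, SZ), SSSZ)))
  [7] S(add(add(SSZ, mul(add(Z, SZ), SSSZ)), mul(add(add(Z, Z), add(Z, Z)), mul(add(SZ, SZ), SSSZ))))
  [8] S(add(S(add(SZ, mul(add(Z, SZ), SSSZ))), mul(add(add(Z, Z), add(Z, Z)), mul(add(SZ, SZ), SSSZ))))
  [9] S(S(add(add(SZ, mul(add(Z, SZ), SSSZ)), mul(add(add(Z, Z), add(Z, Z)), mul(add(SZ, SZ), SSSZ)))))
  [10] S(S(add(S(add(Z, mul(add(Z, SZ), SSSZ))), mul(add(add(Z, Z), add(Z, Z)), mul(add(SZ, SZ), SSSZ)))))
  [11] S(S(S(add(add(Z, mul(add(Z, SZ), SSSZ)), mul(add(add(Z, Z), add(Z, Z)), mul(add(SZ, SZ), SSSZ))))))
  [12] S(S(S(add(mul(add(Z, SZ), SSSZ), mul(add(add(Z, Z), add(Z, Z)), mul(add(SZ, SZ), SSSZ))))))
  [13] S(S(S(add(mul(SZ, SSSZ), mul(add(add(Z, Z), add(Z, Z)), mul(add(SZ, SZ), SSSZ))))))
  [14] S(S(S(add(add(SSSZ, mul(Z, SSSZ)), mul(add(add(Z, Z), add(Z, Z)), mul(add(SZ, SZ), SSSZ))))))
  [15] S(S(S(add(S(add(SSZ, mul(Z, SSSZ))), mul(add(add(Z, Z), add(Z, Z)), mul(add(SZ, SZ), SSSZ))))))
  [16] S(S(S(S(add(add(SSZ, mul(Z, SSSZ)), mul(add(add(Z, Z), add(Z, Z)), mul(add(SZ, SZ), SSSZ)))))))
  [17] S(S(S(S(add(S(add(SZ, mul(Z, SSSZ))), mul(add(add(Z, Z), add(Z, Z)), mul(add(SZ, SZ), SSSZ)))))))
  [18] S(S(S(S(S(add(add(SZ, mul(Z, SSSZ)), mul(add(add(Z, Z), add(Z, Z)), mul(add(SZ, SZ), SSSZ))))))))
  [19] S(S(S(S(S(add(S(add(Z, mul(Z, SSSZ))), mul(add(add(Z, Z), add(Z, Z)), mul(add(SZ, SZ), SSSZ))))))))
  [20] S(S(S(S(S(S(add(add(Z, mul(Z, SSSZ)), mul(add(add(Z, Z), add(Z, Z)), mul(add(SZ, SZ), SSSZ)))))))))
  [21] S(S(S(S(S(S(add(mul(Z, SSSZ), mul(add(add(Z, Z), add(Z, Z)), mul(add(SZ, SZ), SSSZ)))))))))
  [22] S(S(S(S(S(S(add(Z, mul(add(add(Z, Z), add(Z, Z)), mul(add(SZ, SZ), SSSZ)))))))))
  [23] S(S(S(S(S(S(mul(add(add(Z, Z), add(Z, Z)), mul(add(SZ, SZ), SSSZ))))))))
  [24] S(S(S(S(S(S(mul(add(Z, add(Z, Z)), mul(add(SZ, SZ), SSSZ))))))))
  [25] S(S(S(S(S(S(mul(add(Z, Z), mul(add(SZ, SZ), SSSZ))))))))
  [26] S(S(S(S(S(S(mul(Z, mul(add(SZ, SZ), SSSZ))))))))
  [27] S^6(Z)

Answer: YES — reaches normal form S^6(Z) in 27 ≤ 27 steps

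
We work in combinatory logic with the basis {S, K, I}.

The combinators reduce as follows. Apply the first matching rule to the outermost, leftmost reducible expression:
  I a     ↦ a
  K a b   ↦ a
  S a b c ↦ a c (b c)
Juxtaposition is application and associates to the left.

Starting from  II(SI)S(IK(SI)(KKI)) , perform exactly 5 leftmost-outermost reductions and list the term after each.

  start: II(SI)S(IK(SI)(KKI))
  step 1: I(SI)S(IK(SI)(KKI))
  step 2: SIS(IK(SI)(KKI))
  step 3: I(IK(SI)(KKI))(S(IK(SI)(KKI)))
  step 4: IK(SI)(KKI)(S(IK(SI)(KKI)))
  step 5: K(SI)(KKI)(S(IK(SI)(KKI)))

Answer: after 5 steps: K(SI)(KKI)(S(IK(SI)(KKI)))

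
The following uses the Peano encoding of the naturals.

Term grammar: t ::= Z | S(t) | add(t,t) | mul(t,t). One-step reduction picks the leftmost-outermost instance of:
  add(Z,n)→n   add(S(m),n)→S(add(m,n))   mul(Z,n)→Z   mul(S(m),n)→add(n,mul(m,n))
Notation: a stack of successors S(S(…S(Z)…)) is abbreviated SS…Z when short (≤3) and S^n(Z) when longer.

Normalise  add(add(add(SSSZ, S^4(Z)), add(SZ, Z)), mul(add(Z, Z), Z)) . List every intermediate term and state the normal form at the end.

  start: add(add(add(SSSZ, S^4(Z)), add(SZ, Z)), mul(add(Z, Z), Z))
  →1  add(add(S(add(SSZ, S^4(Z))), add(SZ, Z)), mul(add(Z, Z), Z))
  →2  add(S(add(add(SSZ, S^4(Z)), add(SZ, Z))), mul(add(Z, Z), Z))
  →3  S(add(add(add(SSZ, S^4(Z)), add(SZ, Z)), mul(add(Z, Z), Z)))
  →4  S(add(add(S(add(SZ, S^4(Z))), add(SZ, Z)), mul(add(Z, Z), Z)))
  →5  S(add(S(add(add(SZ, S^4(Z)), add(SZ, Z))), mul(add(Z, Z), Z)))
  →6  S(S(add(add(add(SZ, S^4(Z)), add(SZ, Z)), mul(add(Z, Z), Z))))
  →7  S(S(add(add(S(add(Z, S^4(Z))), add(SZ, Z)), mul(add(Z, Z), Z))))
  →8  S(S(add(S(add(add(Z, S^4(Z)), add(SZ, Z))), mul(add(Z, Z), Z))))
  →9  S(S(S(add(add(add(Z, S^4(Z)), add(SZ, Z)), mul(add(Z, Z), Z)))))
  →10  S(S(S(add(add(S^4(Z), add(SZ, Z)), mul(add(Z, Z), Z)))))
  →11  S(S(S(add(S(add(SSSZ, add(SZ, Z))), mul(add(Z, Z), Z)))))
  →12  S(S(S(S(add(add(SSSZ, add(SZ, Z)), mul(add(Z, Z), Z))))))
  →13  S(S(S(S(add(S(add(SSZ, add(SZ, Z))), mul(add(Z, Z), Z))))))
  →14  S(S(S(S(S(add(add(SSZ, add(SZ, Z)), mul(add(Z, Z), Z)))))))
  →15  S(S(S(S(S(add(S(add(SZ, add(SZ, Z))), mul(add(Z, Z), Z)))))))
  →16  S(S(S(S(S(S(add(add(SZ, add(SZ, Z)), mul(add(Z, Z), Z))))))))
  →17  S(S(S(S(S(S(add(S(add(Z, add(SZ, Z))), mul(add(Z, Z), Z))))))))
  →18  S(S(S(S(S(S(S(add(add(Z, add(SZ, Z)), mul(add(Z, Z), Z)))))))))
  →19  S(S(S(S(S(S(S(add(add(SZ, Z), mul(add(Z, Z), Z)))))))))
  →20  S(S(S(S(S(S(S(add(S(add(Z, Z)), mul(add(Z, Z), Z)))))))))
  →21  S(S(S(S(S(S(S(S(add(add(Z, Z), mul(add(Z, Z), Z))))))))))
  →22  S(S(S(S(S(S(S(S(add(Z, mul(add(Z, Z), Z))))))))))
  →23  S(S(S(S(S(S(S(S(mul(add(Z, Z), Z)))))))))
  →24  S(S(S(S(S(S(S(S(mul(Z, Z)))))))))
  →25  S^8(Z)

Answer: normal form = S^8(Z)  (in 25 steps)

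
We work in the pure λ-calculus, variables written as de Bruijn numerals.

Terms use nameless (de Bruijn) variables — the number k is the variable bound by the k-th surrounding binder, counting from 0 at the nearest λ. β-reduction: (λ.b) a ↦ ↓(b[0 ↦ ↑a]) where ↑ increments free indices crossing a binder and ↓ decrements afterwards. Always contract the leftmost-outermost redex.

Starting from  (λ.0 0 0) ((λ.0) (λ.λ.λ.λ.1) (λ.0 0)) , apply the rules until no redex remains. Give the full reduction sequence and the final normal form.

Answer: normal form = λ.λ.λ.λ.1  (in 7 steps)

Derivation:
  start: (λ.0 0 0) ((λ.0) (λ.λ.λ.λ.1) (λ.0 0))
  →1  (λ.0) (λ.λ.λ.λ.1) (λ.0 0) ((λ.0) (λ.λ.λ.λ.1) (λ.0 0)) ((λ.0) (λ.λ.λ.λ.1) (λ.0 0))
  →2  (λ.λ.λ.λ.1) (λ.0 0) ((λ.0) (λ.λ.λ.λ.1) (λ.0 0)) ((λ.0) (λ.λ.λ.λ.1) (λ.0 0))
  →3  (λ.λ.λ.1) ((λ.0) (λ.λ.λ.λ.1) (λ.0 0)) ((λ.0) (λ.λ.λ.λ.1) (λ.0 0))
  →4  (λ.λ.1) ((λ.0) (λ.λ.λ.λ.1) (λ.0 0))
  →5  λ.(λ.0) (λ.λ.λ.λ.1) (λ.0 0)
  →6  λ.(λ.λ.λ.λ.1) (λ.0 0)
  →7  λ.λ.λ.λ.1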